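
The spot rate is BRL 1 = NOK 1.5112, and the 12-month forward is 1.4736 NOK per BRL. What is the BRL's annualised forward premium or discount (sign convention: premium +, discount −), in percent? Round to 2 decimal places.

T = 1 year.
(F − S)/S = (1.4736 − 1.5112)/1.5112 = -0.0248809.
Per annum: -0.0248809 / 1 = -0.024881 = -2.49%.

-2.49%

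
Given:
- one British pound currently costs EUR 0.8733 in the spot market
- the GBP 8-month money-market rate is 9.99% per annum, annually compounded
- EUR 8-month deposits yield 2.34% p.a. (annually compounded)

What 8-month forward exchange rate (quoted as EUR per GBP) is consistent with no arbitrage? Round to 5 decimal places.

T = 8/12 years.
EUR growth factor: (1 + 0.0234)^(8/12) = 1.0155398.
GBP accumulates by (1 + 0.0999)^(8/12) = 1.0655377.
CIP: F = S · (grow EUR)/(grow GBP) = 0.8733 × 1.0155398/1.0655377 = 0.8323224 EUR per GBP.

0.83232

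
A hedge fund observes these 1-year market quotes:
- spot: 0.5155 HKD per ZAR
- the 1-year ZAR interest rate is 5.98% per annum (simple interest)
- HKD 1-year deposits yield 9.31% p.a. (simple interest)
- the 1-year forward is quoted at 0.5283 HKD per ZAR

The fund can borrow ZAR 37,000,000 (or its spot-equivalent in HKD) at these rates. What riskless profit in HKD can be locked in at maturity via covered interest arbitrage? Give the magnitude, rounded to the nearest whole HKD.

T = 1 year.
Route A — deposit ZAR, sell forward: 37,000,000 × 1.059800 × 0.5283 = HKD 20,716,016.58.
Route B — convert at spot, deposit HKD: 37,000,000 × 0.5155 × 1.093100 = HKD 20,849,242.85.
The quoted forward undervalues ZAR, so borrow ZAR, convert to HKD at spot, deposit the HKD at 9.31%, and buy ZAR forward at 0.5283 to cover the loan.
Profit = 20,849,242.85 − 20,716,016.58 = HKD 133,226.

HKD 133,226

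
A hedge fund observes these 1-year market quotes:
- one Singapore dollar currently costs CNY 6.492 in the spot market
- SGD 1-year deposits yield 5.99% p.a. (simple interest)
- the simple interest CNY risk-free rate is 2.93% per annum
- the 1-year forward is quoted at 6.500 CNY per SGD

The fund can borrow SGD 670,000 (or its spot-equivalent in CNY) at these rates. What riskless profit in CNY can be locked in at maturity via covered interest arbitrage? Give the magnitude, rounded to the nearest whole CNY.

CNY 138,780

T = 1 year.
Route A — deposit SGD, sell forward: 670,000 × 1.059900 × 6.500 = CNY 4,615,864.50.
Route B — convert at spot, deposit CNY: 670,000 × 6.492 × 1.029300 = CNY 4,477,084.45.
The quoted forward overvalues SGD, so borrow CNY, buy SGD at spot, deposit the SGD at 5.99%, and sell the proceeds forward at 6.500.
Arbitrage profit = |4,615,864.50 − 4,477,084.45| = CNY 138,780.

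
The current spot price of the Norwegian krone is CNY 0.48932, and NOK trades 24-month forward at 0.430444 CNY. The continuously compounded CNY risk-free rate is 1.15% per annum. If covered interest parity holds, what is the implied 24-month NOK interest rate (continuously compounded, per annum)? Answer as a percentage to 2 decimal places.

T = 2 years.
F/S = 0.430444/0.48932 = 0.8796779 = (growth of CNY) / (growth of NOK).
The CNY side grows by e^(0.0115×2) = 1.0232665.
Hence g_NOK = 1.1632286.
r = ln(1.1632286)/2 = 0.075600 → 7.56%.

7.56%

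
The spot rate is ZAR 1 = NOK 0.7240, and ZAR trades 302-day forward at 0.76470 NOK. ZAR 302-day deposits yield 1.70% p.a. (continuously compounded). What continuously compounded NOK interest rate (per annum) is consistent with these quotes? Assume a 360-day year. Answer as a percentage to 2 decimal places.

8.22%

T = 302/360 years.
F/S = 0.7647/0.724 = 1.0562155 = (growth of NOK) / (growth of ZAR).
The ZAR side grows by e^(0.0170×302/360) = 1.0143633.
Hence g_NOK = 1.0713862.
Take logs: ln 1.0713862 / (302/360) = 0.082196, so 8.22%.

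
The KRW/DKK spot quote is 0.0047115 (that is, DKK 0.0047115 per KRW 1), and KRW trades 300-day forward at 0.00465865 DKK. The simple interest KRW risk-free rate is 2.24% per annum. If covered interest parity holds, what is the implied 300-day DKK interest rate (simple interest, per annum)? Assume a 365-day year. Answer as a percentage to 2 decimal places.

0.85%

T = 300/365 years.
By CIP, F/S equals the DKK-to-KRW growth ratio: 0.00465865/0.0047115 = 0.9887828.
The KRW side grows by 1 + 0.0224×300/365 = 1.018411.
Hence g_DKK = 1.0069873.
(1.0069873 − 1)/T = 0.008501, i.e. 0.85%.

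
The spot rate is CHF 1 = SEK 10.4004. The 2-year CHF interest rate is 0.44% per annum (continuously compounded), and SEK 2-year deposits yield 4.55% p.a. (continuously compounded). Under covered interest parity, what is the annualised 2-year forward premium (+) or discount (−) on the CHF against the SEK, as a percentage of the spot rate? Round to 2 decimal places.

T = 2 years.
No-arbitrage forward: 10.4004 × 1.095269 / 1.0088388 = 11.2914330 SEK/CHF.
(F − S)/S ÷ T = (11.2914330 − 10.4004)/10.4004/2 = 0.042836 → 4.28%.

+4.28%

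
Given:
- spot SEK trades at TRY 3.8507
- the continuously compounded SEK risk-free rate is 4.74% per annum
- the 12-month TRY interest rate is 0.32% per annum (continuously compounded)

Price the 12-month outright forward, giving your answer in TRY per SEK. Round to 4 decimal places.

T = 1 year.
TRY growth factor: e^(0.0032×1) = 1.0032051.
SEK accumulates by e^(0.0474×1) = 1.0485413.
CIP: F = S · (grow TRY)/(grow SEK) = 3.8507 × 1.0032051/1.0485413 = 3.684206 TRY per SEK.

3.6842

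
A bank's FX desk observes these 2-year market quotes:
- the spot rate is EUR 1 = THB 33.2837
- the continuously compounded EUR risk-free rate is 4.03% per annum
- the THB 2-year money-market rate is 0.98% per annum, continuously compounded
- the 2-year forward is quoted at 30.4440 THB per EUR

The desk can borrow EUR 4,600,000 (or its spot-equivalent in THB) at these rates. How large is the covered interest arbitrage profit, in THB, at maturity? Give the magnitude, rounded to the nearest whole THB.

T = 2 years.
Keep in EUR, deliver into the forward: 4,600,000·1.08393723495·30.4440 = THB 151,797,171.83.
Swap to THB now, deposit: 4,600,000·33.2837·1.0197933411 = THB 156,135,479.88.
The quoted forward undervalues EUR, so borrow EUR, convert to THB at spot, deposit the THB at 0.98%, and buy EUR forward at 30.4440 to cover the loan.
Profit = 156,135,479.88 − 151,797,171.83 = THB 4,338,308.

THB 4,338,308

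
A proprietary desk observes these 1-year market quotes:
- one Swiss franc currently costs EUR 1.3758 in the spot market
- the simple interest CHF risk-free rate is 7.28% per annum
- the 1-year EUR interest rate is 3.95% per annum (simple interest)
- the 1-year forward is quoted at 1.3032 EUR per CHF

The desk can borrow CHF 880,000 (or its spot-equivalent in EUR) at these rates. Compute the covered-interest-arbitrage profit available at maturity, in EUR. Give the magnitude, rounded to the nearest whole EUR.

EUR 28,223

T = 1 year.
Route A — deposit CHF, sell forward: 880,000 × 1.072800 × 1.3032 = EUR 1,230,304.20.
Route B — convert at spot, deposit EUR: 880,000 × 1.3758 × 1.039500 = EUR 1,258,526.81.
The quoted forward undervalues CHF, so borrow CHF, convert to EUR at spot, deposit the EUR at 3.95%, and buy CHF forward at 1.3032 to cover the loan.
Arbitrage profit = |1,230,304.20 − 1,258,526.81| = EUR 28,223.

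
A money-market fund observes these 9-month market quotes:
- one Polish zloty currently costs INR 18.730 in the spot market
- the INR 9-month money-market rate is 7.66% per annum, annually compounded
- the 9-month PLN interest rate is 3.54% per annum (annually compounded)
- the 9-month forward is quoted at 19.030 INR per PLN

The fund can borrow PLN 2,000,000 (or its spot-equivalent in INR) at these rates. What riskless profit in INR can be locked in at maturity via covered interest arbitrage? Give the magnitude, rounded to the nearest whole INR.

INR 526,015

T = 9/12 years.
Invest the PLN and cover forward: 2,000,000 × 1.0264342154 × 19.030 = INR 39,066,086.24.
Convert at spot and invest in INR: 2,000,000 × 18.730 × 1.0569167523 = INR 39,592,101.54.
The quoted forward undervalues PLN, so borrow PLN, convert to INR at spot, deposit the INR at 7.66%, and buy PLN forward at 19.030 to cover the loan.
Arbitrage profit = |39,066,086.24 − 39,592,101.54| = INR 526,015.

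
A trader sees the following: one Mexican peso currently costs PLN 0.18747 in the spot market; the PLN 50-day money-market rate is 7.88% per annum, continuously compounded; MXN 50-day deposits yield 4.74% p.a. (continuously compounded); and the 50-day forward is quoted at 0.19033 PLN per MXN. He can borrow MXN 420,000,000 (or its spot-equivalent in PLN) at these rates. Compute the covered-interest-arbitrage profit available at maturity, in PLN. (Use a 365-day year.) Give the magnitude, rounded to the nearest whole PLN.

PLN 867,406

T = 50/365 years.
Invest the MXN and cover forward: 420,000,000 × 1.0065142769 × 0.19033 = PLN 80,459,342.18.
Convert at spot and invest in PLN: 420,000,000 × 0.18747 × 1.0108529916 = PLN 79,591,936.34.
The quoted forward overvalues MXN, so borrow PLN, buy MXN at spot, deposit the MXN at 4.74%, and sell the proceeds forward at 0.19033.
Profit = 80,459,342.18 − 79,591,936.34 = PLN 867,406.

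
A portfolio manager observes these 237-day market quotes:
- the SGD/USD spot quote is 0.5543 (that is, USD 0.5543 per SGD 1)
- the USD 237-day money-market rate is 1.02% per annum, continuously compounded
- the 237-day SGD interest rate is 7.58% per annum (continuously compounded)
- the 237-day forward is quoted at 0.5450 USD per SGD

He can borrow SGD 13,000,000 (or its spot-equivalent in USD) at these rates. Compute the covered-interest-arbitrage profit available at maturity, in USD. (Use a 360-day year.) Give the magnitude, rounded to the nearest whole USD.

T = 237/360 years.
Invest the SGD and cover forward: 13,000,000 × 1.051167726 × 0.5450 = USD 7,447,523.34.
Convert at spot and invest in USD: 13,000,000 × 0.5543 × 1.006737596 = USD 7,254,450.44.
The quoted forward overvalues SGD, so borrow USD, buy SGD at spot, deposit the SGD at 7.58%, and sell the proceeds forward at 0.5450.
Profit = 7,447,523.34 − 7,254,450.44 = USD 193,073.

USD 193,073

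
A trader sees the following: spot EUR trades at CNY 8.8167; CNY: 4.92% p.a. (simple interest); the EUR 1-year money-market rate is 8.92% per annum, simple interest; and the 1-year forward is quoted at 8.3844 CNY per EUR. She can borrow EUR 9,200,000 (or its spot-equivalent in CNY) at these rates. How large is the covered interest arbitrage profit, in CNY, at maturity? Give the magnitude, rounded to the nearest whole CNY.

CNY 1,087,377

T = 1 year.
Keep in EUR, deliver into the forward: 9,200,000·1.089200·8.3844 = CNY 84,017,054.02.
Swap to CNY now, deposit: 9,200,000·8.8167·1.049200 = CNY 85,104,431.09.
The quoted forward undervalues EUR, so borrow EUR, convert to CNY at spot, deposit the CNY at 4.92%, and buy EUR forward at 8.3844 to cover the loan.
Profit = 85,104,431.09 − 84,017,054.02 = CNY 1,087,377.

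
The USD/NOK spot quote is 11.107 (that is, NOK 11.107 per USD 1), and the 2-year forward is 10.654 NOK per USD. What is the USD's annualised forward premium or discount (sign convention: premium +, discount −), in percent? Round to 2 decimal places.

T = 2 years.
(F − S)/S = (10.654 − 11.107)/11.107 = -0.0407851.
×(1/T) gives -2.04% p.a.

-2.04%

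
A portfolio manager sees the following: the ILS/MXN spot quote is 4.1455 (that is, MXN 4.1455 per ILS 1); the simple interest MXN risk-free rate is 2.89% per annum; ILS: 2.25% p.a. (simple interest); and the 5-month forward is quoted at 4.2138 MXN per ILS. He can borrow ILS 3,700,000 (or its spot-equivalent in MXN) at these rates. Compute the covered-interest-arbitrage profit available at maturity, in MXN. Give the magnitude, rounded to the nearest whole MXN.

T = 5/12 years.
Invest the ILS and cover forward: 3,700,000 × 1.009375 × 4.2138 = MXN 15,737,226.19.
Convert at spot and invest in MXN: 3,700,000 × 4.1455 × 1.0120416667 = MXN 15,523,049.30.
The quoted forward overvalues ILS, so borrow MXN, buy ILS at spot, deposit the ILS at 2.25%, and sell the proceeds forward at 4.2138.
Arbitrage profit = |15,737,226.19 − 15,523,049.30| = MXN 214,177.

MXN 214,177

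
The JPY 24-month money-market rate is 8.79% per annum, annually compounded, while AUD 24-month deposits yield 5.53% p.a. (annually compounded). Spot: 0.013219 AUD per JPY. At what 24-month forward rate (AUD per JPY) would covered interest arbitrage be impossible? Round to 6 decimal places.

0.012439

T = 2 years.
AUD accumulates by (1 + 0.0553)^2 = 1.1136581.
JPY accumulates by (1 + 0.0879)^2 = 1.1835264.
CIP: F = S · (grow AUD)/(grow JPY) = 0.013219 × 1.1136581/1.1835264 = 0.01243863 AUD per JPY.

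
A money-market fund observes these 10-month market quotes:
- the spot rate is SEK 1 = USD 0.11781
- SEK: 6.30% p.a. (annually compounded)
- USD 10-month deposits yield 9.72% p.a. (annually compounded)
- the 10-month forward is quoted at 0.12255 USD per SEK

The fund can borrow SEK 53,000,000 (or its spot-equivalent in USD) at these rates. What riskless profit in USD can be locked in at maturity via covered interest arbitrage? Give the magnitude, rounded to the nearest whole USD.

T = 10/12 years.
Keep in SEK, deliver into the forward: 53,000,000·1.052230906·0.12255 = USD 6,834,397.57.
Swap to USD now, deposit: 53,000,000·0.11781·1.08036747 = USD 6,745,738.86.
The quoted forward overvalues SEK, so borrow USD, buy SEK at spot, deposit the SEK at 6.30%, and sell the proceeds forward at 0.12255.
The gap between the two covered legs is USD 88,659.

USD 88,659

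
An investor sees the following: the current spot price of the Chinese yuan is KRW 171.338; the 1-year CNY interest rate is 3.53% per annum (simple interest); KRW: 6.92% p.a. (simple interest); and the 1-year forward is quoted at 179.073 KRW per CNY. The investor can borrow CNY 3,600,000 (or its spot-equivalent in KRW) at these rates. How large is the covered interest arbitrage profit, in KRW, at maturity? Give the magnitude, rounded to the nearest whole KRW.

KRW 7,918,874

T = 1 year.
Invest the CNY and cover forward: 3,600,000 × 1.035300 × 179.073 = KRW 667,419,396.84.
Convert at spot and invest in KRW: 3,600,000 × 171.338 × 1.069200 = KRW 659,500,522.56.
The quoted forward overvalues CNY, so borrow KRW, buy CNY at spot, deposit the CNY at 3.53%, and sell the proceeds forward at 179.073.
The gap between the two covered legs is KRW 7,918,874.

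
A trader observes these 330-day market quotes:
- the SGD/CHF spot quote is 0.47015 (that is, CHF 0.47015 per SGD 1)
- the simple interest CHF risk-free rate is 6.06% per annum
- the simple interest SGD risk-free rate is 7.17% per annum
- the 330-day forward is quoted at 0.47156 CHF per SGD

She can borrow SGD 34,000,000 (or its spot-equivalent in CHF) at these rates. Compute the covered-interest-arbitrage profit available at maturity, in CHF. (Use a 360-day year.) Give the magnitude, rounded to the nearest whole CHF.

CHF 213,739

T = 330/360 years.
Keep in SGD, deliver into the forward: 34,000,000·1.065725·0.47156 = CHF 17,086,811.55.
Swap to CHF now, deposit: 34,000,000·0.47015·1.055550 = CHF 16,873,072.31.
The quoted forward overvalues SGD, so borrow CHF, buy SGD at spot, deposit the SGD at 7.17%, and sell the proceeds forward at 0.47156.
Profit = 17,086,811.55 − 16,873,072.31 = CHF 213,739.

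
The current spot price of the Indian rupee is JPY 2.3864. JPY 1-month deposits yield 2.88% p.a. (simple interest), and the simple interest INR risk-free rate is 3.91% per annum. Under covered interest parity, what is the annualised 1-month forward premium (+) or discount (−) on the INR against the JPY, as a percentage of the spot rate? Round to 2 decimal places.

-1.03%

T = 1/12 years.
CIP forward (JPY per INR) = 2.3864 × 1.002400/1.0032583 = 2.3843584.
(F − S)/S ÷ T = (2.3843584 − 2.3864)/2.3864/(1/12) = -0.010266 → -1.03%.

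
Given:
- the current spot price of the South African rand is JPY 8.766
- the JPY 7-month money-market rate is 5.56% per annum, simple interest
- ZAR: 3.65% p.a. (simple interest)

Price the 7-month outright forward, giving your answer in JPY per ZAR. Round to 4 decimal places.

T = 7/12 years.
Growth of 1 JPY over T: 1 + 0.0556×7/12 = 1.0324333.
Growth of 1 ZAR over T: 1 + 0.0365×7/12 = 1.0212917.
CIP: F = S · (grow JPY)/(grow ZAR) = 8.766 × 1.0324333/1.0212917 = 8.861631 JPY per ZAR.

8.8616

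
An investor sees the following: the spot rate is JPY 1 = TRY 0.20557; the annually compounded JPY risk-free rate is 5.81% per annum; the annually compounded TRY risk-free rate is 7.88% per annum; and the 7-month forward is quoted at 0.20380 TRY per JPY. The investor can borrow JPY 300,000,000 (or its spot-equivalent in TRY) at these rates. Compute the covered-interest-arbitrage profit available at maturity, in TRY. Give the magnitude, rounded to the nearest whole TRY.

TRY 1,273,206

T = 7/12 years.
Route A — deposit JPY, sell forward: 300,000,000 × 1.0334923114 × 0.20380 = TRY 63,187,719.92.
Route B — convert at spot, deposit TRY: 300,000,000 × 0.20557 × 1.0452388586 = TRY 64,460,925.65.
The quoted forward undervalues JPY, so borrow JPY, convert to TRY at spot, deposit the TRY at 7.88%, and buy JPY forward at 0.20380 to cover the loan.
Profit = 64,460,925.65 − 63,187,719.92 = TRY 1,273,206.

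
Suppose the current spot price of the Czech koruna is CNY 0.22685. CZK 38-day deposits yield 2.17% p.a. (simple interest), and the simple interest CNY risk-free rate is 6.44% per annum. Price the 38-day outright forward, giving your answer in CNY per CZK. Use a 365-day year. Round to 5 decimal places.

0.22786

T = 38/365 years.
Growth of 1 CNY over T: 1 + 0.0644×38/365 = 1.0067047.
CZK growth factor: 1 + 0.0217×38/365 = 1.0022592.
CIP: F = S · (grow CNY)/(grow CZK) = 0.22685 × 1.0067047/1.0022592 = 0.2278562 CNY per CZK.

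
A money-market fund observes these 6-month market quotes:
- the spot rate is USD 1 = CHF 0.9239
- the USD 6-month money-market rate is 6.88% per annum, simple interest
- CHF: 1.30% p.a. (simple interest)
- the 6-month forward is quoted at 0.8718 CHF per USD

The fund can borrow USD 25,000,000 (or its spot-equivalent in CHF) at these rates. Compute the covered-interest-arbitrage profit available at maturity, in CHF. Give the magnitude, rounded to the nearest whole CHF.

CHF 702,886

T = 6/12 years.
Invest the USD and cover forward: 25,000,000 × 1.034400 × 0.8718 = CHF 22,544,748.00.
Convert at spot and invest in CHF: 25,000,000 × 0.9239 × 1.006500 = CHF 23,247,633.75.
The quoted forward undervalues USD, so borrow USD, convert to CHF at spot, deposit the CHF at 1.30%, and buy USD forward at 0.8718 to cover the loan.
Arbitrage profit = |22,544,748.00 − 23,247,633.75| = CHF 702,886.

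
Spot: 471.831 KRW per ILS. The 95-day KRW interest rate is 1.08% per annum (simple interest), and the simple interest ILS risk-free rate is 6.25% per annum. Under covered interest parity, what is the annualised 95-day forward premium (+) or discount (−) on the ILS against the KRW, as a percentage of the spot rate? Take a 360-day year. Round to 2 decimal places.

T = 95/360 years.
F = S · g_KRW/g_ILS = 471.831 × 1.002850/1.0164931 = 465.498210.
(F − S)/S ÷ T = (465.498210 − 471.831)/471.831/(95/360) = -0.050861 → -5.09%.

-5.09%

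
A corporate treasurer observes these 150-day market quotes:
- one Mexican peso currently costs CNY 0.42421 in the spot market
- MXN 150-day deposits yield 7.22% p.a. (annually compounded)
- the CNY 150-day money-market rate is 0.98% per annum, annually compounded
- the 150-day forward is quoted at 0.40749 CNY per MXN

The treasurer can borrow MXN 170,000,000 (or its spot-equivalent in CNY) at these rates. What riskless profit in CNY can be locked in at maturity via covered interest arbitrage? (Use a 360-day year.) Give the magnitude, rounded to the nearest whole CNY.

T = 150/360 years.
Invest the MXN and cover forward: 170,000,000 × 1.0294728981 × 0.40749 = CNY 71,314,984.91.
Convert at spot and invest in CNY: 170,000,000 × 0.42421 × 1.0040717218 = CNY 72,409,335.07.
The quoted forward undervalues MXN, so borrow MXN, convert to CNY at spot, deposit the CNY at 0.98%, and buy MXN forward at 0.40749 to cover the loan.
Arbitrage profit = |71,314,984.91 − 72,409,335.07| = CNY 1,094,350.

CNY 1,094,350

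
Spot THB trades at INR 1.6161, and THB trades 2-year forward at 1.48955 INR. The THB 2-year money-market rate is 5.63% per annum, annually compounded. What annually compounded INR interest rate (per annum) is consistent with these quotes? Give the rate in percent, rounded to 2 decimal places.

T = 2 years.
F/S = 1.48955/1.6161 = 0.9216942 = (growth of INR) / (growth of THB).
The THB side grows by (1 + 0.0563)^2 = 1.1157697.
Hence g_INR = 1.0283985.
r = 1.0283985^(1/2) − 1 = 0.014100 → 1.41%.

1.41%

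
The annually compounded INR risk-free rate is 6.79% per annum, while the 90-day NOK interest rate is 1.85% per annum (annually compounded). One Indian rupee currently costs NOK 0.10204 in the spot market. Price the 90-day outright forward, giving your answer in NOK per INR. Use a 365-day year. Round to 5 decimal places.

T = 90/365 years.
NOK accumulates by (1 + 0.0185)^(90/365) = 1.0045302.
INR accumulates by (1 + 0.0679)^(90/365) = 1.0163305.
CIP: F = S · (grow NOK)/(grow INR) = 0.10204 × 1.0045302/1.0163305 = 0.1008552 NOK per INR.

0.10086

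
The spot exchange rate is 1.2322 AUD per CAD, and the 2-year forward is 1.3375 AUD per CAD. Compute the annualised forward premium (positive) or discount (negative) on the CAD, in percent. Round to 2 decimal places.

+4.27%

T = 2 years.
CAD trades forward at +8.54569% vs spot over the period.
Annualise by dividing by T: 0.0854569 / 2 = 0.042728 → 4.27%.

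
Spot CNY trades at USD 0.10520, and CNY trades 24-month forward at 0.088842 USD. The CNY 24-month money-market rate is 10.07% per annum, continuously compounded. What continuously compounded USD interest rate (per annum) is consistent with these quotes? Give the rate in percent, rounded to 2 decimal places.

T = 2 years.
CIP gives F = S · g_USD/g_CNY, so g_USD/g_CNY = 0.088842/0.1052 = 0.8445057.
The CNY side grows by e^(0.1007×2) = 1.2231139.
That pins the USD growth at 1.0329267.
Take logs: ln 1.0329267 / 2 = 0.016198, so 1.62%.

1.62%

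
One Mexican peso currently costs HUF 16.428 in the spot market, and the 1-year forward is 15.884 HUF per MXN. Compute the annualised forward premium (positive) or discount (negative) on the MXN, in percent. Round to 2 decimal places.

-3.31%

T = 1 year.
Period premium: (15.884 − 16.428)/16.428 = -0.0331142.
Per annum: -0.0331142 / 1 = -0.033114 = -3.31%.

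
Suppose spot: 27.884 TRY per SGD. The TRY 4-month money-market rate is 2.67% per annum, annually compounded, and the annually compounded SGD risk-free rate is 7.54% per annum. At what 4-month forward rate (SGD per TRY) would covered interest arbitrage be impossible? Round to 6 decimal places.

0.036421

T = 4/12 years.
TRY accumulates by (1 + 0.0267)^(4/12) = 1.0088219.
SGD growth factor: (1 + 0.0754)^(4/12) = 1.0245268.
CIP: F = S · (grow TRY)/(grow SGD) = 27.884 × 1.0088219/1.0245268 = 27.45657 TRY per SGD.
Invert for SGD per TRY: 1 / 27.45657 = 0.036421.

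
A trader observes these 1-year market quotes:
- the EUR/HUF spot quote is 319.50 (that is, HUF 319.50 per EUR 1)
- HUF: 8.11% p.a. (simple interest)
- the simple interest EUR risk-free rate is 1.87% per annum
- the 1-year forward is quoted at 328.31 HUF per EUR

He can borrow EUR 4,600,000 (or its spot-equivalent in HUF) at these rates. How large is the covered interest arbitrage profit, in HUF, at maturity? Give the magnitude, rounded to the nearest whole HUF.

T = 1 year.
Route A — deposit EUR, sell forward: 4,600,000 × 1.018700 × 328.31 = HUF 1,538,467,226.20.
Route B — convert at spot, deposit HUF: 4,600,000 × 319.50 × 1.081100 = HUF 1,588,892,670.00.
The quoted forward undervalues EUR, so borrow EUR, convert to HUF at spot, deposit the HUF at 8.11%, and buy EUR forward at 328.31 to cover the loan.
Arbitrage profit = |1,538,467,226.20 − 1,588,892,670.00| = HUF 50,425,444.

HUF 50,425,444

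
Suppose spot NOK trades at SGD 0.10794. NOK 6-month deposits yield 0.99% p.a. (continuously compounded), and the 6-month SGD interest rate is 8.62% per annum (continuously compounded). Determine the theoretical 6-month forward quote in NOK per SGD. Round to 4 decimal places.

T = 6/12 years.
SGD accumulates by e^(0.0862×6/12) = 1.0440423.
Growth of 1 NOK over T: e^(0.0099×6/12) = 1.0049623.
So F = 0.10794 × 1.0440423 / 1.0049623 = 0.1121375 (SGD/NOK).
Invert for NOK per SGD: 1 / 0.1121375 = 8.9176.

8.9176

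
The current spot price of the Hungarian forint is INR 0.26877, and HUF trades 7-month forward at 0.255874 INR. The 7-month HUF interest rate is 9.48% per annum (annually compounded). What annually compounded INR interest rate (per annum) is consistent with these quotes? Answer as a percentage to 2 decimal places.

T = 7/12 years.
By CIP, F/S equals the INR-to-HUF growth ratio: 0.255874/0.26877 = 0.9520185.
The HUF side grows by (1 + 0.0948)^(7/12) = 1.0542541.
That pins the INR growth at 1.0036694.
Annualise: 1.0036694^(12/7) − 1 = 0.006299 = 0.63%.

0.63%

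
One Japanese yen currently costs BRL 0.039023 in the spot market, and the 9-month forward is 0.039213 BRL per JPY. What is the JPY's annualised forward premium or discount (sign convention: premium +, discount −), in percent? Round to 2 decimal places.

T = 9/12 years.
JPY trades forward at +0.48689% vs spot over the period.
Per annum: 0.0048689 / (9/12) = 0.006492 = 0.65%.

+0.65%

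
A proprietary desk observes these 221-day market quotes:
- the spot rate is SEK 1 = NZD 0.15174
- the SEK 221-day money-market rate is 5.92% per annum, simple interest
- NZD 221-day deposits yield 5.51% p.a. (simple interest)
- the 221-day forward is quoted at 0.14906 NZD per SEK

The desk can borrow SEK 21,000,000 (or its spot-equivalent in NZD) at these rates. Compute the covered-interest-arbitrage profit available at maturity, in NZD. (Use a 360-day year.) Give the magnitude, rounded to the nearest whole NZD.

T = 221/360 years.
Route A — deposit SEK, sell forward: 21,000,000 × 1.036342222 × 0.14906 = NZD 3,244,020.60.
Route B — convert at spot, deposit NZD: 21,000,000 × 0.15174 × 1.033825278 = NZD 3,294,325.60.
The quoted forward undervalues SEK, so borrow SEK, convert to NZD at spot, deposit the NZD at 5.51%, and buy SEK forward at 0.14906 to cover the loan.
Arbitrage profit = |3,244,020.60 − 3,294,325.60| = NZD 50,305.

NZD 50,305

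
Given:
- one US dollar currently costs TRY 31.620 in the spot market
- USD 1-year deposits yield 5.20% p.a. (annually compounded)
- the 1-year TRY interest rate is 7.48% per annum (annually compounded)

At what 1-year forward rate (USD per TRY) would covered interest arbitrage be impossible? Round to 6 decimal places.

0.030955

T = 1 year.
TRY accumulates by (1 + 0.0748)^1 = 1.074800.
Growth of 1 USD over T: (1 + 0.0520)^1 = 1.052000.
CIP: F = S · (grow TRY)/(grow USD) = 31.62 × 1.074800/1.052000 = 32.30530 TRY per USD.
Quoted the other way: 1/32.30530 = 0.030955 USD per TRY.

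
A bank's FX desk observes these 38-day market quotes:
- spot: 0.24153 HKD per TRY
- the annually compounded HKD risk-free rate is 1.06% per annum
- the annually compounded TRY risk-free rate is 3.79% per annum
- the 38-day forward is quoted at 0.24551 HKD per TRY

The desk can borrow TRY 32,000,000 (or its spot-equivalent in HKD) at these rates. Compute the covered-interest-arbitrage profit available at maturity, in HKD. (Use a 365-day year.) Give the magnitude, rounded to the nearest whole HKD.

HKD 149,356

T = 38/365 years.
Invest the TRY and cover forward: 32,000,000 × 1.003880328 × 0.24551 = HKD 7,886,805.10.
Convert at spot and invest in HKD: 32,000,000 × 0.24153 × 1.001098357 = HKD 7,737,449.16.
The quoted forward overvalues TRY, so borrow HKD, buy TRY at spot, deposit the TRY at 3.79%, and sell the proceeds forward at 0.24551.
Arbitrage profit = |7,886,805.10 − 7,737,449.16| = HKD 149,356.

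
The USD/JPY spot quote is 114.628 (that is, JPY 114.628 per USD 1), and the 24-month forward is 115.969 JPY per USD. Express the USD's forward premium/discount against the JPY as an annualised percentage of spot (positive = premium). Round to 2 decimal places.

+0.58%

T = 2 years.
(F − S)/S = (115.969 − 114.628)/114.628 = 0.0116987.
×(1/T) gives 0.58% p.a.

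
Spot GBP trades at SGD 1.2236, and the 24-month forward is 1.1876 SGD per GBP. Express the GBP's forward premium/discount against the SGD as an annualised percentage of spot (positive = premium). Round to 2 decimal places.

T = 2 years.
Period premium: (1.1876 − 1.2236)/1.2236 = -0.0294214.
Per annum: -0.0294214 / 2 = -0.014711 = -1.47%.

-1.47%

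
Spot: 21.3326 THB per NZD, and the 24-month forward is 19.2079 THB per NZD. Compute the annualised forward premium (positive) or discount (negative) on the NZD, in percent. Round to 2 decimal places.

-4.98%

T = 2 years.
(F − S)/S = (19.2079 − 21.3326)/21.3326 = -0.0995987.
Annualise by dividing by T: -0.0995987 / 2 = -0.049799 → -4.98%.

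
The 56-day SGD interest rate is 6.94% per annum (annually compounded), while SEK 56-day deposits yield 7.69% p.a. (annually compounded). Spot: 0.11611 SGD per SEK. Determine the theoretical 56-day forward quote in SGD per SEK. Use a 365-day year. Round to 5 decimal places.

0.11599

T = 56/365 years.
SGD accumulates by (1 + 0.0694)^(56/365) = 1.0103476.
SEK growth factor: (1 + 0.0769)^(56/365) = 1.0114315.
CIP: F = S · (grow SGD)/(grow SEK) = 0.11611 × 1.0103476/1.0114315 = 0.1159856 SGD per SEK.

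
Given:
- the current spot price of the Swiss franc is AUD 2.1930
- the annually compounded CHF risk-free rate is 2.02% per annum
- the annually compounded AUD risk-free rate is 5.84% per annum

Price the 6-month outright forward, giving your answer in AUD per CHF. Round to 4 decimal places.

T = 6/12 years.
AUD accumulates by (1 + 0.0584)^(6/12) = 1.0287857.
CHF growth factor: (1 + 0.0202)^(6/12) = 1.0100495.
CIP: F = S · (grow AUD)/(grow CHF) = 2.193 × 1.0287857/1.0100495 = 2.233680 AUD per CHF.

2.2337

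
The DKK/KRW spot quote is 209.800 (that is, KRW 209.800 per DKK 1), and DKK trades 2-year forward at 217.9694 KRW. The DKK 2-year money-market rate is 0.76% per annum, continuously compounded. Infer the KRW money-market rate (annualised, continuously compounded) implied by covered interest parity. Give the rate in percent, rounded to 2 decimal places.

T = 2 years.
CIP gives F = S · g_KRW/g_DKK, so g_KRW/g_DKK = 217.9694/209.8 = 1.0389390.
The DKK side grows by e^(0.0076×2) = 1.0153161.
Hence g_KRW = 1.0548515.
r = ln(1.0548515)/2 = 0.026700 → 2.67%.

2.67%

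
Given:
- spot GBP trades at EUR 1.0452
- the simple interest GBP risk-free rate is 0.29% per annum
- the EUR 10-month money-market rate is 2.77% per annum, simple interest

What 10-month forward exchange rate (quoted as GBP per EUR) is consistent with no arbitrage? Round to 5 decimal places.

0.93743

T = 10/12 years.
Growth of 1 EUR over T: 1 + 0.0277×10/12 = 1.0230833.
GBP growth factor: 1 + 0.0029×10/12 = 1.0024167.
So F = 1.0452 × 1.0230833 / 1.0024167 = 1.066749 (EUR/GBP).
Invert for GBP per EUR: 1 / 1.066749 = 0.93743.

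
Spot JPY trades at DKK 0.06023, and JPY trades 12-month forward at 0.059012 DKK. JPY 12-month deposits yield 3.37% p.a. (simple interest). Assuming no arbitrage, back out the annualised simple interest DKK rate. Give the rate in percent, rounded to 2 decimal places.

T = 1 year.
F/S = 0.059012/0.06023 = 0.9797775 = (growth of DKK) / (growth of JPY).
The JPY side grows by 1 + 0.0337×1 = 1.033700.
That pins the DKK growth at 1.012796.
(1.012796 − 1)/T = 0.012796, i.e. 1.28%.

1.28%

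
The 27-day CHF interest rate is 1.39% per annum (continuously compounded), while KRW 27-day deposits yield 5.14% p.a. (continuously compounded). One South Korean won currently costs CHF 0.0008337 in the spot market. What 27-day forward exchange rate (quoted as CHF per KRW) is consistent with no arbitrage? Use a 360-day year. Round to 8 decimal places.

0.00083136

T = 27/360 years.
Growth of 1 CHF over T: e^(0.0139×27/360) = 1.001043.
KRW accumulates by e^(0.0514×27/360) = 1.0038624.
CIP: F = S · (grow CHF)/(grow KRW) = 0.0008337 × 1.001043/1.0038624 = 0.0008313585 CHF per KRW.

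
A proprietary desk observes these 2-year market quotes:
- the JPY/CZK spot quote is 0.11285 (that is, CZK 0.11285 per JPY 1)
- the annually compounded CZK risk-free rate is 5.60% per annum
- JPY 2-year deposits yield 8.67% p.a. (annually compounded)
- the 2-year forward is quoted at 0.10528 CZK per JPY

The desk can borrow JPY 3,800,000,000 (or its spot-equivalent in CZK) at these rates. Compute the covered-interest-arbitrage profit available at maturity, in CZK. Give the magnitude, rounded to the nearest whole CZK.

T = 2 years.
Keep in JPY, deliver into the forward: 3,800,000,000·1.18091689·0.10528 = CZK 472,442,334.68.
Swap to CZK now, deposit: 3,800,000,000·0.11285·1.115136 = CZK 478,203,770.88.
The quoted forward undervalues JPY, so borrow JPY, convert to CZK at spot, deposit the CZK at 5.60%, and buy JPY forward at 0.10528 to cover the loan.
The gap between the two covered legs is CZK 5,761,436.

CZK 5,761,436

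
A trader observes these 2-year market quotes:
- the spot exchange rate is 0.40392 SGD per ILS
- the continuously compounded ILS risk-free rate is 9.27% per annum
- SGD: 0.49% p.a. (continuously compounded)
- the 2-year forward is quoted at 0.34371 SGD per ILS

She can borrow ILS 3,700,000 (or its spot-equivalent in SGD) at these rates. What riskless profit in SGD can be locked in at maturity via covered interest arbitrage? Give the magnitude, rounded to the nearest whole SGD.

T = 2 years.
Invest the ILS and cover forward: 3,700,000 × 1.203699824 × 0.34371 = SGD 1,530,777.57.
Convert at spot and invest in SGD: 3,700,000 × 0.40392 × 1.009848177 = SGD 1,509,222.14.
The quoted forward overvalues ILS, so borrow SGD, buy ILS at spot, deposit the ILS at 9.27%, and sell the proceeds forward at 0.34371.
Profit = 1,530,777.57 − 1,509,222.14 = SGD 21,555.

SGD 21,555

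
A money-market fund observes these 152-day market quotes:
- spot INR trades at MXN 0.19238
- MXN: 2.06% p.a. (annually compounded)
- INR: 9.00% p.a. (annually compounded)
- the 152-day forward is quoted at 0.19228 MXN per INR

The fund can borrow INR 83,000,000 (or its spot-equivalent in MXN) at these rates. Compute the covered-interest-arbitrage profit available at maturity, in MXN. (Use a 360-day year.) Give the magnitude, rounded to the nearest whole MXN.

MXN 445,025

T = 152/360 years.
Invest the INR and cover forward: 83,000,000 × 1.0370562164 × 0.19228 = MXN 16,550,629.05.
Convert at spot and invest in MXN: 83,000,000 × 0.19238 × 1.0086465698 = MXN 16,105,604.45.
The quoted forward overvalues INR, so borrow MXN, buy INR at spot, deposit the INR at 9.00%, and sell the proceeds forward at 0.19228.
Arbitrage profit = |16,550,629.05 − 16,105,604.45| = MXN 445,025.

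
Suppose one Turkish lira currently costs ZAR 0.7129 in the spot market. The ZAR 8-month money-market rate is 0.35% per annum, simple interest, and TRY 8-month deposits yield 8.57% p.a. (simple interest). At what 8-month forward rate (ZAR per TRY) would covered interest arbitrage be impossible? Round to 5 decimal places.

T = 8/12 years.
ZAR growth factor: 1 + 0.0035×8/12 = 1.0023333.
TRY accumulates by 1 + 0.0857×8/12 = 1.0571333.
Forward (ZAR per TRY) = 0.7129 × 1.0023333 / 1.0571333 = 0.6759445.

0.67594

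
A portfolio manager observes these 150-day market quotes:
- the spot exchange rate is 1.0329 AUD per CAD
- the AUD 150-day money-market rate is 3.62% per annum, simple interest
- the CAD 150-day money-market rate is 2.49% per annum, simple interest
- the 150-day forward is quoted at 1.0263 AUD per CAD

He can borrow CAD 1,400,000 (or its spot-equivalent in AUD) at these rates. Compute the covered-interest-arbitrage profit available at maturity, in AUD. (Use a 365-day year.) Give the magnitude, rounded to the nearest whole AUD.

AUD 16,050

T = 150/365 years.
Route A — deposit CAD, sell forward: 1,400,000 × 1.010232877 × 1.0263 = AUD 1,451,522.80.
Route B — convert at spot, deposit AUD: 1,400,000 × 1.0329 × 1.014876712 = AUD 1,467,572.62.
The quoted forward undervalues CAD, so borrow CAD, convert to AUD at spot, deposit the AUD at 3.62%, and buy CAD forward at 1.0263 to cover the loan.
The gap between the two covered legs is AUD 16,050.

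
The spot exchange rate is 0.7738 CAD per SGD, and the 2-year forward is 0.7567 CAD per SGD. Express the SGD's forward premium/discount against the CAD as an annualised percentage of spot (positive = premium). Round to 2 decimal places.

-1.10%

T = 2 years.
Period premium: (0.7567 − 0.7738)/0.7738 = -0.0220987.
×(1/T) gives -1.10% p.a.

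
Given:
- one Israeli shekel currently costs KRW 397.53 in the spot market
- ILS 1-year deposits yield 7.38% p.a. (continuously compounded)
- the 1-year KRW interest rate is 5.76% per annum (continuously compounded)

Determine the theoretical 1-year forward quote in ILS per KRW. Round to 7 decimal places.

0.0025566

T = 1 year.
KRW accumulates by e^(0.0576×1) = 1.0592912.
ILS growth factor: e^(0.0738×1) = 1.0765915.
So F = 397.53 × 1.0592912 / 1.0765915 = 391.1419 (KRW/ILS).
Invert for ILS per KRW: 1 / 391.1419 = 0.0025566.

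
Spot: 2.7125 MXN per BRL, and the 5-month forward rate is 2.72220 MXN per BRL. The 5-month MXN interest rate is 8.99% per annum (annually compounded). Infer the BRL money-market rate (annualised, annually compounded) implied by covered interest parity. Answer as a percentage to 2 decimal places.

T = 5/12 years.
By CIP, F/S equals the MXN-to-BRL growth ratio: 2.7222/2.7125 = 1.0035760.
The MXN side grows by (1 + 0.0899)^(5/12) = 1.0365202.
That pins the BRL growth at 1.0328268.
r = 1.0328268^(12/5) − 1 = 0.080603 → 8.06%.

8.06%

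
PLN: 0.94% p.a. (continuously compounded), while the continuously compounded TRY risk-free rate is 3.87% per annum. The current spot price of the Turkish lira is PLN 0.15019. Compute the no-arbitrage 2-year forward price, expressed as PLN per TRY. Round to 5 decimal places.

0.14164

T = 2 years.
PLN growth factor: e^(0.0094×2) = 1.0189778.
Growth of 1 TRY over T: e^(0.0387×2) = 1.0804742.
CIP: F = S · (grow PLN)/(grow TRY) = 0.15019 × 1.0189778/1.0804742 = 0.1416418 PLN per TRY.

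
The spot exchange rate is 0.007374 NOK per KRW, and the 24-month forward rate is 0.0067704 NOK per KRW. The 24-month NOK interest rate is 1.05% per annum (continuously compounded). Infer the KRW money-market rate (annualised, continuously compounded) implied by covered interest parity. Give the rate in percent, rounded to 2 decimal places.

T = 2 years.
F/S = 0.0067704/0.007374 = 0.9181448 = (growth of NOK) / (growth of KRW).
NOK growth factor: e^(0.0105×2) = 1.0212221.
That pins the KRW growth at 1.1122669.
Take logs: ln 1.1122669 / 2 = 0.053200, so 5.32%.

5.32%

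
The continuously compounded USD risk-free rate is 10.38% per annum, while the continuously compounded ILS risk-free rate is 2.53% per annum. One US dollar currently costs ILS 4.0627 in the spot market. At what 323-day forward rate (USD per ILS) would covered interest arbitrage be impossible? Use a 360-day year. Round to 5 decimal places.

T = 323/360 years.
ILS growth factor: e^(0.0253×323/360) = 1.0229593.
USD growth factor: e^(0.1038×323/360) = 1.0976062.
CIP: F = S · (grow ILS)/(grow USD) = 4.0627 × 1.0229593/1.0976062 = 3.786401 ILS per USD.
Invert for USD per ILS: 1 / 3.786401 = 0.26410.

0.26410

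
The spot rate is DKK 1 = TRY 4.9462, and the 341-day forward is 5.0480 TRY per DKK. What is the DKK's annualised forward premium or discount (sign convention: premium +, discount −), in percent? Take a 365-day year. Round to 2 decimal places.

+2.20%

T = 341/365 years.
(F − S)/S = (5.0480 − 4.9462)/4.9462 = 0.0205815.
×(1/T) gives 2.20% p.a.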